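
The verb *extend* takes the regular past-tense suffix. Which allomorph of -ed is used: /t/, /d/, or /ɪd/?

The stem *extend* ends in /t/ or /d/.
The -ed suffix is realized as /ɪd/ after /t, d/; as /t/ after other voiceless consonants; and as /d/ after other voiced sounds.
So -ed on *extend* is pronounced /ɪd/.

/ɪd/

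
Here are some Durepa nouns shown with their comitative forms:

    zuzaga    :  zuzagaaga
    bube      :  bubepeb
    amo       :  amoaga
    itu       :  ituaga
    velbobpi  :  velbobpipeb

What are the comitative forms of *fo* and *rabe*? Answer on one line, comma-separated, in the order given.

foaga, rabepeb

The alternation tracks the last vowel of the stem — -peb when the last vowel of the stem is a front vowel (*bube*, *velbobpi*); -aga when the last vowel of the stem is a back vowel (*zuzaga*, *amo*, *itu*).
*fo*: last vowel = /o/, a back vowel → -aga → *foaga*.
*rabe*: last vowel = /e/, a front vowel → -peb → *rabepeb*.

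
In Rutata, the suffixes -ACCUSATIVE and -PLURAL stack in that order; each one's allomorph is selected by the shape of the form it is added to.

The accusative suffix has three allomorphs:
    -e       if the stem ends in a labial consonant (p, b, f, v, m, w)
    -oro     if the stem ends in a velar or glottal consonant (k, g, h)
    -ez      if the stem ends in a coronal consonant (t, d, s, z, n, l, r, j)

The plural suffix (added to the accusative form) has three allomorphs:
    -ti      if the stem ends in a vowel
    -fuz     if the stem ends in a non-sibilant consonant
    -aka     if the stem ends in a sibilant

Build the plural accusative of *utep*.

Since the final consonant of *utep* is /p/ (labial), it takes -e, giving *utepe*.
Since the final sound of the accusative form *utepe* is /e/ (a vowel), it takes -ti, giving *utepeti*.

utepeti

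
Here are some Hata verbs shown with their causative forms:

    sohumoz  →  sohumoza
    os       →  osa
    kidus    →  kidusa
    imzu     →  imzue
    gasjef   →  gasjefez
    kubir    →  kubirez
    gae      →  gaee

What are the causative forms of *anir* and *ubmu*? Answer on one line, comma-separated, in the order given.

anirez, ubmue

The suffix is conditioned by the final sound: -a when the stem ends in a sibilant (*sohumoz*, *os*, *kidus*); -ez when the stem ends in a non-sibilant consonant (*gasjef*, *kubir*); -e when the stem ends in a vowel (*imzu*, *gae*).
*anir*: final sound = /r/, a non-sibilant consonant → -ez → *anirez*.
*ubmu*: final sound = /u/, a vowel → -e → *ubmue*.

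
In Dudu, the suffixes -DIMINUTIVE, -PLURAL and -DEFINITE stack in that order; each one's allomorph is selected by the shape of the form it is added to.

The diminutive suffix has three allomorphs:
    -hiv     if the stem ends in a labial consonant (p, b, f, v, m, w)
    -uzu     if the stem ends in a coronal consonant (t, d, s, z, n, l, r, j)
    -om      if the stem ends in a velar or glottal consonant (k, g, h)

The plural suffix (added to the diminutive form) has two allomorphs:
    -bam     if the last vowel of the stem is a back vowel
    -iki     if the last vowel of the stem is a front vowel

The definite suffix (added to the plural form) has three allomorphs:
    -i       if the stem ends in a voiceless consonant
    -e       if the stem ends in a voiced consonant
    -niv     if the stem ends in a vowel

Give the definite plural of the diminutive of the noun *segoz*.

*segoz*: final consonant = /z/, coronal → -uzu → *segozuzu*.
The diminutive form *segozuzu* — last vowel /u/ (a back vowel) → -bam → *segozuzubam*.
The plural form *segozuzubam* — final sound /m/ (a voiced consonant) → -e → *segozuzubame*.

segozuzubame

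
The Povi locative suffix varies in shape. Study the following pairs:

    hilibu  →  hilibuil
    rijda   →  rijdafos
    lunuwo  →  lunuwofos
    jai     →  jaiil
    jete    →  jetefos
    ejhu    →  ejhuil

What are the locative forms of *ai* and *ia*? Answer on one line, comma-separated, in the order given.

aiil, iafos

Looking at the last vowel of each stem: -il when the last vowel of the stem is a high vowel (*hilibu*, *jai*, *ejhu*); -fos when the last vowel of the stem is a non-high vowel (*rijda*, *lunuwo*, *jete*).
*ai*: last vowel = /i/, a high vowel → -il → *aiil*.
The last vowel of *ia* is /a/, which is a non-high vowel, so the suffix is -fos, giving *iafos*.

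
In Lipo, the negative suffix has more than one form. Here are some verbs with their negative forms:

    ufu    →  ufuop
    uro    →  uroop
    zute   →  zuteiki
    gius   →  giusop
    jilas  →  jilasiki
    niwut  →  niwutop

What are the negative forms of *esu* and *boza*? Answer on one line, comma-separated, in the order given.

Looking at the last vowel of each stem: -op when the last vowel of the stem is a rounded vowel (*ufu*, *uro*, *gius*, *niwut*); -iki when the last vowel of the stem is an unrounded vowel (*zute*, *jilas*).
The last vowel of *esu* is /u/, which is a rounded vowel, so the suffix is -op, giving *esuop*.
Since the last vowel of *boza* is /a/ (an unrounded vowel), it takes -iki, giving *bozaiki*.

esuop, bozaiki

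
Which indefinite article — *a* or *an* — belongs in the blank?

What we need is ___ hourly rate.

an

The indefinite article is chosen by the initial *sound* of the following word, not its spelling.
*hourly* begins with the sound /aʊ/ (silent h) — a vowel sound.
So the article is *an*: What we need is an hourly rate.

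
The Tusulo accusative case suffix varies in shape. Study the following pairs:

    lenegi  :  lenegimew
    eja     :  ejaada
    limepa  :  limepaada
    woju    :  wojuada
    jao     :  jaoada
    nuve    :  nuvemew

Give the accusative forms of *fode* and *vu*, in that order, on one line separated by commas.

Looking at the last vowel of each stem: -mew when the last vowel of the stem is a front vowel (*lenegi*, *nuve*); -ada when the last vowel of the stem is a back vowel (*eja*, *limepa*, *woju*, *jao*).
Since the last vowel of *fode* is /e/ (a front vowel), it takes -mew, giving *fodemew*.
*vu*: last vowel = /u/, a back vowel → -ada → *vuada*.

fodemew, vuada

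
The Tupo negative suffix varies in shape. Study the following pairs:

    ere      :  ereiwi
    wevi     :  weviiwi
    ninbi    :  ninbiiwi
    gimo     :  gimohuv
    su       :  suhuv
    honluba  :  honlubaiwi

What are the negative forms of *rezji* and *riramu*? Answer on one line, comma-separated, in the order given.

rezjiiwi, riramuhuv

The pattern is rounding harmony: -huv when the last vowel of the stem is a rounded vowel (*gimo*, *su*); -iwi when the last vowel of the stem is an unrounded vowel (*ere*, *wevi*, *ninbi*, *honluba*).
*rezji*: last vowel = /i/, an unrounded vowel → -iwi → *rezjiiwi*.
Since the last vowel of *riramu* is /u/ (a rounded vowel), it takes -huv, giving *riramuhuv*.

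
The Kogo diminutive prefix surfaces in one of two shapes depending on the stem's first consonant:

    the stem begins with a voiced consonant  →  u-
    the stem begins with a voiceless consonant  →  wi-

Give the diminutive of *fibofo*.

The first consonant of *fibofo* is /f/, which is voiceless, so the prefix is wi-, giving *wifibofo*.

wifibofo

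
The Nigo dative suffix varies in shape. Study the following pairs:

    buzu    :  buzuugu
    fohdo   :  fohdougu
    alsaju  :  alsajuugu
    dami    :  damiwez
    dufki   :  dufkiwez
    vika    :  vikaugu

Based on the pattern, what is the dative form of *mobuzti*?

The alternation tracks the last vowel of the stem — -wez when the last vowel of the stem is a front vowel (*dami*, *dufki*); -ugu when the last vowel of the stem is a back vowel (*buzu*, *fohdo*, *alsaju*, *vika*).
The last vowel of *mobuzti* is /i/, which is a front vowel, so the suffix is -wez, giving *mobuztiwez*.

mobuztiwez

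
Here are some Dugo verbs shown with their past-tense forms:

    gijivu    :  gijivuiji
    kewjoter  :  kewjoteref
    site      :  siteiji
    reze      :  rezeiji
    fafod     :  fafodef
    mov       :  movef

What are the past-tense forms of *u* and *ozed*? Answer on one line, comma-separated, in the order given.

Looking at the final sound of each stem: -ef when the stem ends in a consonant (*kewjoter*, *fafod*, *mov*); -iji when the stem ends in a vowel (*gijivu*, *site*, *reze*).
The final sound of *u* is /u/, which is a vowel, so the suffix is -iji, giving *uiji*.
*ozed*: final sound = /d/, a consonant → -ef → *ozedef*.

uiji, ozedef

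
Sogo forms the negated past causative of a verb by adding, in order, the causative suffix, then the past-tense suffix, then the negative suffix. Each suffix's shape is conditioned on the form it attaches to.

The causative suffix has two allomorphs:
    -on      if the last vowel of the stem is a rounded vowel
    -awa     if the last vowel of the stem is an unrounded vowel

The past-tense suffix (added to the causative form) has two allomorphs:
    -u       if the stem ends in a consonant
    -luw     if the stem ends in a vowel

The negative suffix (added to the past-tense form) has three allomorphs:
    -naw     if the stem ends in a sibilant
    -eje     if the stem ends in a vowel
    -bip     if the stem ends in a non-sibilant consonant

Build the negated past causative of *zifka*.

*zifka*: last vowel = /a/, an unrounded vowel → -awa → *zifkaawa*.
Since the final sound of the causative form *zifkaawa* is /a/ (a vowel), it takes -luw, giving *zifkaawaluw*.
Since the final sound of the past-tense form *zifkaawaluw* is /w/ (a non-sibilant consonant), it takes -bip, giving *zifkaawaluwbip*.

zifkaawaluwbip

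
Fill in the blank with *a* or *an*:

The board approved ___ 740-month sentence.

The indefinite article is chosen by the initial *sound* of the following word, not its spelling.
The number *740* is spoken "seven hundred …", beginning with /ˈsɛvən/ — a consonant sound.
So the article is *a*: The board approved a 740-month sentence.

a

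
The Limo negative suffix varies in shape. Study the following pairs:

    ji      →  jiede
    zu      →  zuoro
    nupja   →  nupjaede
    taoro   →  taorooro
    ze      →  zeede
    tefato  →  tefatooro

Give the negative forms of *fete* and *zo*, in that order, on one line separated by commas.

feteede, zooro

The alternation tracks the last vowel of the stem — -oro when the last vowel of the stem is a rounded vowel (*zu*, *taoro*, *tefato*); -ede when the last vowel of the stem is an unrounded vowel (*ji*, *nupja*, *ze*).
*fete* — last vowel /e/ (an unrounded vowel) → -ede → *feteede*.
Since the last vowel of *zo* is /o/ (a rounded vowel), it takes -oro, giving *zooro*.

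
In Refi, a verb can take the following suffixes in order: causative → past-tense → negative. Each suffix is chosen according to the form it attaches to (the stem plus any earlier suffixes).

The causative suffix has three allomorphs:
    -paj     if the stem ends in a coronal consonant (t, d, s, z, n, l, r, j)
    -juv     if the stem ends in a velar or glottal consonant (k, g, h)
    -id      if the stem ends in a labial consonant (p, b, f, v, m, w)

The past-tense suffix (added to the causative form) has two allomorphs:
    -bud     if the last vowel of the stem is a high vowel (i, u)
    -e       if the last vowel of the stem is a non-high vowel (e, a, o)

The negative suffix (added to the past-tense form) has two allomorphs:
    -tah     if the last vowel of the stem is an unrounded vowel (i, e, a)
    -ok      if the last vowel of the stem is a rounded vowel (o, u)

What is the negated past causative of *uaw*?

*uaw*: final consonant = /w/, labial → -id → *uawid*.
Since the last vowel of the causative form *uawid* is /i/ (a high vowel), it takes -bud, giving *uawidbud*.
Since the last vowel of the past-tense form *uawidbud* is /u/ (a rounded vowel), it takes -ok, giving *uawidbudok*.

uawidbudok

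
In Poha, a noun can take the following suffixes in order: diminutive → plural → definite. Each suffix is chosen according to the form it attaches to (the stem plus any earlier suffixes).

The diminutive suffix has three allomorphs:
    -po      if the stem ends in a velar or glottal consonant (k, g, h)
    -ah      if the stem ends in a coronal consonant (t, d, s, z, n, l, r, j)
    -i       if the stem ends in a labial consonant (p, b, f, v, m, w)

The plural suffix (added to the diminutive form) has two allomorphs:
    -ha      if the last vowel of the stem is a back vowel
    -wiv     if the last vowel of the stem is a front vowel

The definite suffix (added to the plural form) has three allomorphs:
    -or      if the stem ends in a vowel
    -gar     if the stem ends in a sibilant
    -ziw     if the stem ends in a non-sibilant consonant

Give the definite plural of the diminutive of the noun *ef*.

The final consonant of *ef* is /f/, which is labial, so the diminutive suffix is -i, giving *efi*.
The diminutive form *efi* — last vowel /i/ (a front vowel) → -wiv → *efiwiv*.
Since the final sound of the plural form *efiwiv* is /v/ (a non-sibilant consonant), it takes -ziw, giving *efiwivziw*.

efiwivziw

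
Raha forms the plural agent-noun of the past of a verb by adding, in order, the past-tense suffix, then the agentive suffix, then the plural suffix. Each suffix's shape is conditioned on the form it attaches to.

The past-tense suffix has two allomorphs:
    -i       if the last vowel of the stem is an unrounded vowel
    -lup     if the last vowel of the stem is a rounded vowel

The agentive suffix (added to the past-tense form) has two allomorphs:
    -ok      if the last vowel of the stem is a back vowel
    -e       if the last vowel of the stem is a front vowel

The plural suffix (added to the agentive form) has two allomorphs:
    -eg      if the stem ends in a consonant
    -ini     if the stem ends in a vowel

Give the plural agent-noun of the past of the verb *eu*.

*eu*: last vowel = /u/, a rounded vowel → -lup → *eulup*.
The past-tense form *eulup* — last vowel /u/ (a back vowel) → -ok → *eulupok*.
The final sound of the agentive form *eulupok* is /k/, which is a consonant, so the plural suffix is -eg, giving *eulupokeg*.

eulupokeg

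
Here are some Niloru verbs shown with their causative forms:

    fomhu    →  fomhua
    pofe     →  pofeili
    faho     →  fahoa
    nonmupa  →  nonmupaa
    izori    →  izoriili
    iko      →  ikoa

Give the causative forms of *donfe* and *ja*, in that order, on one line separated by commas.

The pattern is front/back vowel harmony: -ili when the last vowel of the stem is a front vowel (*pofe*, *izori*); -a when the last vowel of the stem is a back vowel (*fomhu*, *faho*, *nonmupa*, *iko*).
*donfe*: last vowel = /e/, a front vowel → -ili → *donfeili*.
Since the last vowel of *ja* is /a/ (a back vowel), it takes -a, giving *jaa*.

donfeili, jaa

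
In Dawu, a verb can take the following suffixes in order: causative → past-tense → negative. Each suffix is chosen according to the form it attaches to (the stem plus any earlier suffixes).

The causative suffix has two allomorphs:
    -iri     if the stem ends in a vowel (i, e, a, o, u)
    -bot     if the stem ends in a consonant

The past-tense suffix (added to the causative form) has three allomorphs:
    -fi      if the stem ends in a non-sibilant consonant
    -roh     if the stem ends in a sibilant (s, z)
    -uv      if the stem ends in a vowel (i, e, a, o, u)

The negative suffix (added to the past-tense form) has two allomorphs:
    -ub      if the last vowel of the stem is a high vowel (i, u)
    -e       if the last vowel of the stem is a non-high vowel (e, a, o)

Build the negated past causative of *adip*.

The final sound of *adip* is /p/, which is a consonant, so the causative suffix is -bot, giving *adipbot*.
The final sound of the causative form *adipbot* is /t/, which is a non-sibilant consonant, so the past-tense suffix is -fi, giving *adipbotfi*.
Since the last vowel of the past-tense form *adipbotfi* is /i/ (a high vowel), it takes -ub, giving *adipbotfiub*.

adipbotfiub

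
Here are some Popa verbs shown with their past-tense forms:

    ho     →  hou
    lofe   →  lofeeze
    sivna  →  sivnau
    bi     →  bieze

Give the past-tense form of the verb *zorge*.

zorgeeze

The pattern is front/back vowel harmony: -eze when the last vowel of the stem is a front vowel (*lofe*, *bi*); -u when the last vowel of the stem is a back vowel (*ho*, *sivna*).
The last vowel of *zorge* is /e/, which is a front vowel, so the suffix is -eze, giving *zorgeeze*.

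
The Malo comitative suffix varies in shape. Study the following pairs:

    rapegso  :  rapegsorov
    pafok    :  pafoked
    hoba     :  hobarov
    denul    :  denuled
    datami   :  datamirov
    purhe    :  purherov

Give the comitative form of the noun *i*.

The pattern is consonant vs. vowel: -ed when the stem ends in a consonant (*pafok*, *denul*); -rov when the stem ends in a vowel (*rapegso*, *hoba*, *datami*, *purhe*).
The final sound of *i* is /i/, which is a vowel, so the suffix is -rov, giving *irov*.

irov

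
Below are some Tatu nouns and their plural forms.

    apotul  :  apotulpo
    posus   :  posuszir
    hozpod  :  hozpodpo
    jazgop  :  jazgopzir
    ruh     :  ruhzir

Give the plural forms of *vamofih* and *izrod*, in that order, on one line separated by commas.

vamofihzir, izrodpo

The alternation tracks the final consonant of the stem — -zir when the stem ends in a voiceless consonant (*posus*, *jazgop*, *ruh*); -po when the stem ends in a voiced consonant (*apotul*, *hozpod*).
*vamofih* — final consonant /h/ (voiceless) → -zir → *vamofihzir*.
*izrod* — final consonant /d/ (voiced) → -po → *izrodpo*.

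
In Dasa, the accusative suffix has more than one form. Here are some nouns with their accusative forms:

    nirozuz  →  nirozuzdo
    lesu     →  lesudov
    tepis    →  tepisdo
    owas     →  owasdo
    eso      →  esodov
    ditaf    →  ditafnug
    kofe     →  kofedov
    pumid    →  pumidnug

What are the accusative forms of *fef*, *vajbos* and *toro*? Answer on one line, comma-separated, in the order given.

The pattern is sibilance of the final sound: -do when the stem ends in a sibilant (*nirozuz*, *tepis*, *owas*); -nug when the stem ends in a non-sibilant consonant (*ditaf*, *pumid*); -dov when the stem ends in a vowel (*lesu*, *eso*, *kofe*).
*fef* — final sound /f/ (a non-sibilant consonant) → -nug → *fefnug*.
*vajbos*: final sound = /s/, a sibilant → -do → *vajbosdo*.
Since the final sound of *toro* is /o/ (a vowel), it takes -dov, giving *torodov*.

fefnug, vajbosdo, torodov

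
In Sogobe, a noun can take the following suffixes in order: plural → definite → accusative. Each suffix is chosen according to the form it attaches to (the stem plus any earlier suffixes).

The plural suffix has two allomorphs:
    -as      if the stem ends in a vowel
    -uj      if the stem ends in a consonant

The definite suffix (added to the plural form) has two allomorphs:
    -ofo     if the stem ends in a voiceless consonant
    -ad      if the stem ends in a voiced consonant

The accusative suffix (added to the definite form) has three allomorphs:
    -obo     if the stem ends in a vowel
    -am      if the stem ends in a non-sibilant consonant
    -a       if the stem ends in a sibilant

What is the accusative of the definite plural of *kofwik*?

kofwikujadam

*kofwik*: final sound = /k/, a consonant → -uj → *kofwikuj*.
The final consonant of the plural form *kofwikuj* is /j/, which is voiced, so the definite suffix is -ad, giving *kofwikujad*.
Since the final sound of the definite form *kofwikujad* is /d/ (a non-sibilant consonant), it takes -am, giving *kofwikujadam*.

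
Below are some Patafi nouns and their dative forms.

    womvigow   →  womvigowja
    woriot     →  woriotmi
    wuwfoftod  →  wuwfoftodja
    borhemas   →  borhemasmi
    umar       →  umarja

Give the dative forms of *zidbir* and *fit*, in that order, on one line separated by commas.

The suffix is conditioned by the final consonant: -mi when the stem ends in a voiceless consonant (*woriot*, *borhemas*); -ja when the stem ends in a voiced consonant (*womvigow*, *wuwfoftod*, *umar*).
Since the final consonant of *zidbir* is /r/ (voiced), it takes -ja, giving *zidbirja*.
Since the final consonant of *fit* is /t/ (voiceless), it takes -mi, giving *fitmi*.

zidbirja, fitmi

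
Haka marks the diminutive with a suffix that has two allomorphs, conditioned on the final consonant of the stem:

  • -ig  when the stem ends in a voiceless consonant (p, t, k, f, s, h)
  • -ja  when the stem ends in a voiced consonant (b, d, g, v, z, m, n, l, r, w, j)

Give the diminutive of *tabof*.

tabofig

*tabof*: final consonant = /f/, voiceless → -ig → *tabofig*.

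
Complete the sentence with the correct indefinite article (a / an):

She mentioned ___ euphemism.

The indefinite article is chosen by the initial *sound* of the following word, not its spelling.
*euphemism* begins with the sound /juː/ (eu pronounced /juː/) — a consonant sound.
So the article is *a*: She mentioned a euphemism.

a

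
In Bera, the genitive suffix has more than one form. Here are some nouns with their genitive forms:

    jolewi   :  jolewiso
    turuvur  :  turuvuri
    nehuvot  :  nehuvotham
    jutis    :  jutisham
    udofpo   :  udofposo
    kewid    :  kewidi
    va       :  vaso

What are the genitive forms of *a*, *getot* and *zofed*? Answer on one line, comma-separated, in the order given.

The pattern is voicing of the final sound: -ham when the stem ends in a voiceless consonant (*nehuvot*, *jutis*); -i when the stem ends in a voiced consonant (*turuvur*, *kewid*); -so when the stem ends in a vowel (*jolewi*, *udofpo*, *va*).
*a* — final sound /a/ (a vowel) → -so → *aso*.
*getot* — final sound /t/ (a voiceless consonant) → -ham → *getotham*.
The final sound of *zofed* is /d/, which is a voiced consonant, so the suffix is -i, giving *zofedi*.

aso, getotham, zofedi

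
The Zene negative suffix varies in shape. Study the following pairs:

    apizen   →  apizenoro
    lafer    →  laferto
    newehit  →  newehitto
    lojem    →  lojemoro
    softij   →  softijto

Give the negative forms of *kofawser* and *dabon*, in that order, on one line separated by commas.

kofawserto, dabonoro

The suffix is conditioned by the final consonant: -oro when the stem ends in a nasal (*apizen*, *lojem*); -to when the stem ends in a non-nasal consonant (*lafer*, *newehit*, *softij*).
The final consonant of *kofawser* is /r/, which is non-nasal, so the suffix is -to, giving *kofawserto*.
*dabon*: final consonant = /n/, a nasal → -oro → *dabonoro*.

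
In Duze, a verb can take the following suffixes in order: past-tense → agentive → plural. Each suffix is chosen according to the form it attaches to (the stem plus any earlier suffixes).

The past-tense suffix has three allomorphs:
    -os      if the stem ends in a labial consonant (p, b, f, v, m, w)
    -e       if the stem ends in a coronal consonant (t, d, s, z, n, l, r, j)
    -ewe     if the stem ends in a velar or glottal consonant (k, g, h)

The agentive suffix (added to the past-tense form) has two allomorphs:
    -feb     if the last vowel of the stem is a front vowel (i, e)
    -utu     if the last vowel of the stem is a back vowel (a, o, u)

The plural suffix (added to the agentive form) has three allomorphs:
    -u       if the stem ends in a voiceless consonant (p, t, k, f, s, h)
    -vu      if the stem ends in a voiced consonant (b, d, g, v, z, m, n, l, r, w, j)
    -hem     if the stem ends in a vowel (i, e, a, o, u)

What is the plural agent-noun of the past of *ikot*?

*ikot* — final consonant /t/ (coronal) → -e → *ikote*.
The past-tense form *ikote*: last vowel = /e/, a front vowel → -feb → *ikotefeb*.
The agentive form *ikotefeb*: final sound = /b/, a voiced consonant → -vu → *ikotefebvu*.

ikotefebvu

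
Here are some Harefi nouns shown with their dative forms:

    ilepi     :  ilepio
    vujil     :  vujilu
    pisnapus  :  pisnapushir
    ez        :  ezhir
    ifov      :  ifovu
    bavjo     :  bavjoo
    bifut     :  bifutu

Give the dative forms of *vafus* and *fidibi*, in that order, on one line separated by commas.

The alternation tracks the final sound of the stem — -hir when the stem ends in a sibilant (*pisnapus*, *ez*); -u when the stem ends in a non-sibilant consonant (*vujil*, *ifov*, *bifut*); -o when the stem ends in a vowel (*ilepi*, *bavjo*).
*vafus* — final sound /s/ (a sibilant) → -hir → *vafushir*.
The final sound of *fidibi* is /i/, which is a vowel, so the suffix is -o, giving *fidibio*.

vafushir, fidibio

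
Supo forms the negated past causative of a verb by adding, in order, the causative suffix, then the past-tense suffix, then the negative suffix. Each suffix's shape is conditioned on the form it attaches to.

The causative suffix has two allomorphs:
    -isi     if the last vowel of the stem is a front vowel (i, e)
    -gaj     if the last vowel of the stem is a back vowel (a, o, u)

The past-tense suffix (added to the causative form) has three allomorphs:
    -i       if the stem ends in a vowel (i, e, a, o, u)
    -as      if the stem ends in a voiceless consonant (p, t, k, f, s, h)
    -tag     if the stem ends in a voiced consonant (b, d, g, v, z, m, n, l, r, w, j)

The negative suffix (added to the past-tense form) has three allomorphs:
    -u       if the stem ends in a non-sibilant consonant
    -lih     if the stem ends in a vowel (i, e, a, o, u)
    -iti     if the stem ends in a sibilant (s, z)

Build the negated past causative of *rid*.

ridisiilih

*rid* — last vowel /i/ (a front vowel) → -isi → *ridisi*.
Since the final sound of the causative form *ridisi* is /i/ (a vowel), it takes -i, giving *ridisii*.
The past-tense form *ridisii*: final sound = /i/, a vowel → -lih → *ridisiilih*.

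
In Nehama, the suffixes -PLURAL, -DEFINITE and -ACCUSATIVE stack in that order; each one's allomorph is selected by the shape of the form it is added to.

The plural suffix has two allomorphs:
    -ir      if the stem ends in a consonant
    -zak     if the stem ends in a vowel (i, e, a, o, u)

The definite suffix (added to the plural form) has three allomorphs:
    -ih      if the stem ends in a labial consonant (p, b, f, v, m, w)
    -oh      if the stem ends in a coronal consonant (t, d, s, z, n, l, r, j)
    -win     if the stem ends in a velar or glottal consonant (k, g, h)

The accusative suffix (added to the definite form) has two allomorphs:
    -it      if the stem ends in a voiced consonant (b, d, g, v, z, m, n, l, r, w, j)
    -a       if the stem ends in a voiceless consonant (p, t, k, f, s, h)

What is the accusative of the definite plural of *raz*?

*raz* — final sound /z/ (a consonant) → -ir → *razir*.
The plural form *razir*: final consonant = /r/, coronal → -oh → *raziroh*.
The final consonant of the definite form *raziroh* is /h/, which is voiceless, so the accusative suffix is -a, giving *raziroha*.

raziroha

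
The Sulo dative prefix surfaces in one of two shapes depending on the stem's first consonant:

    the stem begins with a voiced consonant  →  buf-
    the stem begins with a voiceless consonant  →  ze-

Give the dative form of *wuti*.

bufwuti

*wuti*: first consonant = /w/, voiced → buf- → *bufwuti*.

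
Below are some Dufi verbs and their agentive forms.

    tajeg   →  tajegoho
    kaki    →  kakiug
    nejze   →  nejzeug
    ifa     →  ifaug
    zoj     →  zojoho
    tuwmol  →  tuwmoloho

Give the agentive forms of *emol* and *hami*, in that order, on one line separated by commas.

emoloho, hamiug

The pattern is consonant vs. vowel: -oho when the stem ends in a consonant (*tajeg*, *zoj*, *tuwmol*); -ug when the stem ends in a vowel (*kaki*, *nejze*, *ifa*).
*emol*: final sound = /l/, a consonant → -oho → *emoloho*.
The final sound of *hami* is /i/, which is a vowel, so the suffix is -ug, giving *hamiug*.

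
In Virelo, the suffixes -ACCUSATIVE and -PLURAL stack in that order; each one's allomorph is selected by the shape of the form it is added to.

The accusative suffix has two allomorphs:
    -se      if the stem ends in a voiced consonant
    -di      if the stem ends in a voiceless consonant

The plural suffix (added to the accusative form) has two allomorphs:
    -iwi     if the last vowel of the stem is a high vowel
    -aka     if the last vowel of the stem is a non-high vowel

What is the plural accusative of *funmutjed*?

*funmutjed*: final consonant = /d/, voiced → -se → *funmutjedse*.
Since the last vowel of the accusative form *funmutjedse* is /e/ (a non-high vowel), it takes -aka, giving *funmutjedseaka*.

funmutjedseaka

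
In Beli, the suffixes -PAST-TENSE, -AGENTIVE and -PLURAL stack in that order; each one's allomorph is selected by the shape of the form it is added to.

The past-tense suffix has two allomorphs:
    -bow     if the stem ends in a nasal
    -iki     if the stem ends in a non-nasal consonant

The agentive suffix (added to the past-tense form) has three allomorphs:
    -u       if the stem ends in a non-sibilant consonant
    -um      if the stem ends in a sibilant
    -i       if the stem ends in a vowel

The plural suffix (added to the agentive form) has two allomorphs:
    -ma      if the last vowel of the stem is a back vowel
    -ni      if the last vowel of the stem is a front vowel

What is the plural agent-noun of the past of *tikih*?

*tikih*: final consonant = /h/, non-nasal → -iki → *tikihiki*.
The final sound of the past-tense form *tikihiki* is /i/, which is a vowel, so the agentive suffix is -i, giving *tikihikii*.
The last vowel of the agentive form *tikihikii* is /i/, which is a front vowel, so the plural suffix is -ni, giving *tikihikiini*.

tikihikiini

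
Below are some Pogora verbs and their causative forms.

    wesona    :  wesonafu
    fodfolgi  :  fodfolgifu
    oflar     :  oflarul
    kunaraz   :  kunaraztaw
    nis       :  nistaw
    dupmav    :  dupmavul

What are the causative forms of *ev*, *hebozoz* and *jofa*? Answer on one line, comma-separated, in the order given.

evul, hebozoztaw, jofafu

The pattern is sibilance of the final sound: -taw when the stem ends in a sibilant (*kunaraz*, *nis*); -ul when the stem ends in a non-sibilant consonant (*oflar*, *dupmav*); -fu when the stem ends in a vowel (*wesona*, *fodfolgi*).
The final sound of *ev* is /v/, which is a non-sibilant consonant, so the suffix is -ul, giving *evul*.
*hebozoz* — final sound /z/ (a sibilant) → -taw → *hebozoztaw*.
*jofa* — final sound /a/ (a vowel) → -fu → *jofafu*.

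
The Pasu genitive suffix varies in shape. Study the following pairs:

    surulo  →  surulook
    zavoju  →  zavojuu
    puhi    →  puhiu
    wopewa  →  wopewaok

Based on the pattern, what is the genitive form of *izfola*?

izfolaok

The suffix is conditioned by the last vowel: -u when the last vowel of the stem is a high vowel (*zavoju*, *puhi*); -ok when the last vowel of the stem is a non-high vowel (*surulo*, *wopewa*).
The last vowel of *izfola* is /a/, which is a non-high vowel, so the suffix is -ok, giving *izfolaok*.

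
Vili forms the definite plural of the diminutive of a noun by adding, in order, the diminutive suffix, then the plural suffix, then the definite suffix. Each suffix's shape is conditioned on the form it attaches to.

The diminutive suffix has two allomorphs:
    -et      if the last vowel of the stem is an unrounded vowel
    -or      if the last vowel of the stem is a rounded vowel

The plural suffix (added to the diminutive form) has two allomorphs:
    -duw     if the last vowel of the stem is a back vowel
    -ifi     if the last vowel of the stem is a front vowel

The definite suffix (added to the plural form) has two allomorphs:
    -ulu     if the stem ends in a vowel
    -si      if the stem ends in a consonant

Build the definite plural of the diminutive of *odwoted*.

*odwoted* — last vowel /e/ (an unrounded vowel) → -et → *odwotedet*.
The diminutive form *odwotedet* — last vowel /e/ (a front vowel) → -ifi → *odwotedetifi*.
The plural form *odwotedetifi*: final sound = /i/, a vowel → -ulu → *odwotedetifiulu*.

odwotedetifiulu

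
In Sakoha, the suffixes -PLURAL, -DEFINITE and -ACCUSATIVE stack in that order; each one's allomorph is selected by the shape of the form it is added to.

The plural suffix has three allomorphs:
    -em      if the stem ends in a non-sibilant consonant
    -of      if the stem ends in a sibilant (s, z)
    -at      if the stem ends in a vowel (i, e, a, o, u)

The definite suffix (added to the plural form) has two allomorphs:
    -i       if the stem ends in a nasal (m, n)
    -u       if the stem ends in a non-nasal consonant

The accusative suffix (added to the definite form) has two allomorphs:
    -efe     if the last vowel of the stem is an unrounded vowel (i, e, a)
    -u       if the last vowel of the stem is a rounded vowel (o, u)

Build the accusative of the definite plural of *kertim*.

kertimemiefe

Since the final sound of *kertim* is /m/ (a non-sibilant consonant), it takes -em, giving *kertimem*.
The plural form *kertimem* — final consonant /m/ (a nasal) → -i → *kertimemi*.
Since the last vowel of the definite form *kertimemi* is /i/ (an unrounded vowel), it takes -efe, giving *kertimemiefe*.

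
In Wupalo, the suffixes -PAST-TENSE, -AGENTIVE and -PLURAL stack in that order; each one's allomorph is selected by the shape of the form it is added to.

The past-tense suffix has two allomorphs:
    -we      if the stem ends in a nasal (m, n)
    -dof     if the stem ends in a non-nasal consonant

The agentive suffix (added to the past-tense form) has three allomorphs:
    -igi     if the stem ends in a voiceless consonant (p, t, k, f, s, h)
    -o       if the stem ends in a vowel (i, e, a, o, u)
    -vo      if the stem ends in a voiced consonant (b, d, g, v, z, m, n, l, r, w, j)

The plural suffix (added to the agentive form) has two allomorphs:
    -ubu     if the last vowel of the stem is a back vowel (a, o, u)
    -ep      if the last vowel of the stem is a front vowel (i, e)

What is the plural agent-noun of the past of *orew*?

orewdofigiep

*orew*: final consonant = /w/, non-nasal → -dof → *orewdof*.
The final sound of the past-tense form *orewdof* is /f/, which is a voiceless consonant, so the agentive suffix is -igi, giving *orewdofigi*.
The last vowel of the agentive form *orewdofigi* is /i/, which is a front vowel, so the plural suffix is -ep, giving *orewdofigiep*.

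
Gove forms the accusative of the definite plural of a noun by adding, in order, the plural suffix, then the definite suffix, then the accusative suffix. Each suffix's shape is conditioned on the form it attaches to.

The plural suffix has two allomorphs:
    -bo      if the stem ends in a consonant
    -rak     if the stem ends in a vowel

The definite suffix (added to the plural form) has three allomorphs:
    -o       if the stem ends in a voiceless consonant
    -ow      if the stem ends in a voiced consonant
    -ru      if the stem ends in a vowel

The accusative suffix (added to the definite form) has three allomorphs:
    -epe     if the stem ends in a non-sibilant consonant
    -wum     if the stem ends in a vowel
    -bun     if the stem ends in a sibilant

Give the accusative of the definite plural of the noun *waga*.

*waga* — final sound /a/ (a vowel) → -rak → *wagarak*.
The plural form *wagarak* — final sound /k/ (a voiceless consonant) → -o → *wagarako*.
The final sound of the definite form *wagarako* is /o/, which is a vowel, so the accusative suffix is -wum, giving *wagarakowum*.

wagarakowum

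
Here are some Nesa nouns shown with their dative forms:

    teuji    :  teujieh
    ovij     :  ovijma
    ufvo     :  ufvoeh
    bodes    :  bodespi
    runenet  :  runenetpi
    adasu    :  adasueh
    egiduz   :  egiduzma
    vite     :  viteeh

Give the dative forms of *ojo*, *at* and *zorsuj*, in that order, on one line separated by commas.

The alternation tracks the final sound of the stem — -pi when the stem ends in a voiceless consonant (*bodes*, *runenet*); -ma when the stem ends in a voiced consonant (*ovij*, *egiduz*); -eh when the stem ends in a vowel (*teuji*, *ufvo*, *adasu*, *vite*).
*ojo*: final sound = /o/, a vowel → -eh → *ojoeh*.
*at*: final sound = /t/, a voiceless consonant → -pi → *atpi*.
Since the final sound of *zorsuj* is /j/ (a voiced consonant), it takes -ma, giving *zorsujma*.

ojoeh, atpi, zorsujma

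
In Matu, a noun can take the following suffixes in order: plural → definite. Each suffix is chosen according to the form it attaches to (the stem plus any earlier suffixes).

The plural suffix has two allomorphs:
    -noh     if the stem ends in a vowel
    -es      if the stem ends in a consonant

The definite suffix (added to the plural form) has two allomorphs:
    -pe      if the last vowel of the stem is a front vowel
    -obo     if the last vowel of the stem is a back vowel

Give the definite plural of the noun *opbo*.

Since the final sound of *opbo* is /o/ (a vowel), it takes -noh, giving *opbonoh*.
The last vowel of the plural form *opbonoh* is /o/, which is a back vowel, so the definite suffix is -obo, giving *opbonohobo*.

opbonohobo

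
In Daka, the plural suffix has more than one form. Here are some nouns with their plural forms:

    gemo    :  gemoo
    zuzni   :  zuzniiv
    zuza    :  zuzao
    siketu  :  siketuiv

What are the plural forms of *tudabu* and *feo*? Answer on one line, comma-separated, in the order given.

The suffix is conditioned by the last vowel: -iv when the last vowel of the stem is a high vowel (*zuzni*, *siketu*); -o when the last vowel of the stem is a non-high vowel (*gemo*, *zuza*).
*tudabu* — last vowel /u/ (a high vowel) → -iv → *tudabuiv*.
The last vowel of *feo* is /o/, which is a non-high vowel, so the suffix is -o, giving *feoo*.

tudabuiv, feoo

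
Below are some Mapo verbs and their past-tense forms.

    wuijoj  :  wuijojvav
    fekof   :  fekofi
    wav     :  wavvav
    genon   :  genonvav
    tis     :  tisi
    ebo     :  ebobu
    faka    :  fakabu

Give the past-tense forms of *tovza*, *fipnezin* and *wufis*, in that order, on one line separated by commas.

Looking at the final sound of each stem: -i when the stem ends in a voiceless consonant (*fekof*, *tis*); -vav when the stem ends in a voiced consonant (*wuijoj*, *wav*, *genon*); -bu when the stem ends in a vowel (*ebo*, *faka*).
Since the final sound of *tovza* is /a/ (a vowel), it takes -bu, giving *tovzabu*.
Since the final sound of *fipnezin* is /n/ (a voiced consonant), it takes -vav, giving *fipnezinvav*.
Since the final sound of *wufis* is /s/ (a voiceless consonant), it takes -i, giving *wufisi*.

tovzabu, fipnezinvav, wufisi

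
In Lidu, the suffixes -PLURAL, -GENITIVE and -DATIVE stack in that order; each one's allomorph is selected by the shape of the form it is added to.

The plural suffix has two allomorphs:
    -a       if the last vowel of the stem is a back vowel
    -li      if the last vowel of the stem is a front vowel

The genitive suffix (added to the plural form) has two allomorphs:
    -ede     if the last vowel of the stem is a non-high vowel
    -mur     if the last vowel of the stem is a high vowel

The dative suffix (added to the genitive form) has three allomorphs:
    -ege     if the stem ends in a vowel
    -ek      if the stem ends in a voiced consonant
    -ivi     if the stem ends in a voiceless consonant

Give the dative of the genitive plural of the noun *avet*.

avetlimurek

The last vowel of *avet* is /e/, which is a front vowel, so the plural suffix is -li, giving *avetli*.
The plural form *avetli* — last vowel /i/ (a high vowel) → -mur → *avetlimur*.
The genitive form *avetlimur* — final sound /r/ (a voiced consonant) → -ek → *avetlimurek*.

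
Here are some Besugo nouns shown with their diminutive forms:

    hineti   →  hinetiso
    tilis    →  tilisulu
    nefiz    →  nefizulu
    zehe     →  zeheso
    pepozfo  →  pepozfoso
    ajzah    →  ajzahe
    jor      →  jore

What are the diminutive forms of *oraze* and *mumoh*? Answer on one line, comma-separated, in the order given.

The suffix is conditioned by the final sound: -ulu when the stem ends in a sibilant (*tilis*, *nefiz*); -e when the stem ends in a non-sibilant consonant (*ajzah*, *jor*); -so when the stem ends in a vowel (*hineti*, *zehe*, *pepozfo*).
Since the final sound of *oraze* is /e/ (a vowel), it takes -so, giving *orazeso*.
Since the final sound of *mumoh* is /h/ (a non-sibilant consonant), it takes -e, giving *mumohe*.

orazeso, mumohe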